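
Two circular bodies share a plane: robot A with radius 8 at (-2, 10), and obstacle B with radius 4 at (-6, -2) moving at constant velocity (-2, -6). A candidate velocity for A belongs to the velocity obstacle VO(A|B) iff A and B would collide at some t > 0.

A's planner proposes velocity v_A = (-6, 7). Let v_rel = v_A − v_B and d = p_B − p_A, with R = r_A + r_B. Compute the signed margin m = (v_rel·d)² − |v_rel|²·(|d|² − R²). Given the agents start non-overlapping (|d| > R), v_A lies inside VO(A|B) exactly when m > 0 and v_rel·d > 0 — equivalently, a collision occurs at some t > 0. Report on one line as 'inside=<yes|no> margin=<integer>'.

d = (-4, -12),  |d|² = 160;  R = 8+4 = 12,  c = 160−12² = 16
v_rel = (-4, 13),  |v_rel|² = 185;  v_rel·d = (-4)·(-4) + (13)·(-12) = -140
185·t² + 280·t + 16 = 0  ⇒  m = (-140)² − 185·16 = 16640
m = 16640 > 0,  v_rel·d = -140 < 0  ⇒  outside

inside=no margin=16640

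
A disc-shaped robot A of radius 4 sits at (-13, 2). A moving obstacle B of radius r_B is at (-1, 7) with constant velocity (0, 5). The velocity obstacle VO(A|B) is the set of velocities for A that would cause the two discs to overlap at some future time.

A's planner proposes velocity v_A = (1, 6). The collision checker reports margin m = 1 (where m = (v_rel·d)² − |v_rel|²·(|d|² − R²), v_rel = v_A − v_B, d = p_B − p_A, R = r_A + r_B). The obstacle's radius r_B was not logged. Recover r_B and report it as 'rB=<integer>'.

m = 1
d = (12, 5);  v_rel = (1, 1),  |v_rel|² = 2
v_rel×d = (1)·(5) − (1)·(12) = -7
since m = R²·2 − (-7)²:  R² = (49 + 1) / 2 = 25
R = √25 = 5  ⇒  r_B = 5 − 4 = 1

rB=1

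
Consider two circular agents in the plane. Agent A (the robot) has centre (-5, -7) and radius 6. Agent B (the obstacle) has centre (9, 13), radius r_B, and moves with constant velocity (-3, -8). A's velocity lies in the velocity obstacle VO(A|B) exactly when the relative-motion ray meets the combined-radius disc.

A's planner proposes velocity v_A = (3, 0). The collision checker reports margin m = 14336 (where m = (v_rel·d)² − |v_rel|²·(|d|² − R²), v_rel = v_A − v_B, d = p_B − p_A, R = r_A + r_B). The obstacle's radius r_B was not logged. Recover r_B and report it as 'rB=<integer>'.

m = 14336
d = (14, 20);  v_rel = (6, 8),  |v_rel|² = 100
v_rel×d = (6)·(20) − (8)·(14) = 8
since m = R²·100 − 8²:  R² = (64 + 14336) / 100 = 144
R = √144 = 12  ⇒  r_B = 12 − 6 = 6

rB=6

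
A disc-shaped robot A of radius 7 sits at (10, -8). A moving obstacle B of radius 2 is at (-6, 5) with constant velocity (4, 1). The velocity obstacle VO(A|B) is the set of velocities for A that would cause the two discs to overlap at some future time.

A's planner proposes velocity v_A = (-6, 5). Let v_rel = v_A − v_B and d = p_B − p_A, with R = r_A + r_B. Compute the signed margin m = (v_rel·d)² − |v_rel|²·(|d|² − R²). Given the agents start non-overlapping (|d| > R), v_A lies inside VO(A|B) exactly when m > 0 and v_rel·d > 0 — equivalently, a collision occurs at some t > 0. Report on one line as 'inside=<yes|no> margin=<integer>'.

d = (-16, 13),  |d|² = 425;  R = 7+2 = 9,  c = 425−9² = 344
v_rel = (-10, 4),  |v_rel|² = 116;  v_rel·d = (-10)·(-16) + (4)·(13) = 212
116·t² − 424·t + 344 = 0  ⇒  m = 212² − 116·344 = 5040
m = 5040 > 0,  v_rel·d = 212 > 0  ⇒  inside

inside=yes margin=5040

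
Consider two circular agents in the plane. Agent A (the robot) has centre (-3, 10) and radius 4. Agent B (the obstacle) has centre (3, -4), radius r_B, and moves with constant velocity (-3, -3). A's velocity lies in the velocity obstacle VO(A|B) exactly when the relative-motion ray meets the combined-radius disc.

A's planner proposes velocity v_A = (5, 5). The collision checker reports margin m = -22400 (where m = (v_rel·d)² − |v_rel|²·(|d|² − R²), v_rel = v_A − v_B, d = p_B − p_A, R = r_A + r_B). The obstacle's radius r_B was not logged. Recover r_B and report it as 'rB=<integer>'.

m = -22400
d = (6, -14);  v_rel = (8, 8),  |v_rel|² = 128
v_rel×d = (8)·(-14) − (8)·(6) = -160
since m = R²·128 − (-160)²:  R² = (25600 + -22400) / 128 = 25
R = √25 = 5  ⇒  r_B = 5 − 4 = 1

rB=1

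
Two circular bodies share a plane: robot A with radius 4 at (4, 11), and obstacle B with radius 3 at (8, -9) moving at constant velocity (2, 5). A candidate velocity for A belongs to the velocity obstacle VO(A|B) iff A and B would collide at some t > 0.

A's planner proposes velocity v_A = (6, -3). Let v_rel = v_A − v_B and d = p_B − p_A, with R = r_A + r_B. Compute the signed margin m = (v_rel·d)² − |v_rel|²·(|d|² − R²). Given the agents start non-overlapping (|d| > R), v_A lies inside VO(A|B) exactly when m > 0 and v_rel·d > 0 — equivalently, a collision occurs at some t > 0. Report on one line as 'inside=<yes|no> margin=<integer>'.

d = (4, -20),  |d|² = 416;  R = 4+3 = 7,  c = 416−7² = 367
v_rel = (4, -8),  |v_rel|² = 80;  v_rel·d = (4)·(4) + (-8)·(-20) = 176
80·t² − 352·t + 367 = 0  ⇒  m = 176² − 80·367 = 1616
m = 1616 > 0,  v_rel·d = 176 > 0  ⇒  inside

inside=yes margin=1616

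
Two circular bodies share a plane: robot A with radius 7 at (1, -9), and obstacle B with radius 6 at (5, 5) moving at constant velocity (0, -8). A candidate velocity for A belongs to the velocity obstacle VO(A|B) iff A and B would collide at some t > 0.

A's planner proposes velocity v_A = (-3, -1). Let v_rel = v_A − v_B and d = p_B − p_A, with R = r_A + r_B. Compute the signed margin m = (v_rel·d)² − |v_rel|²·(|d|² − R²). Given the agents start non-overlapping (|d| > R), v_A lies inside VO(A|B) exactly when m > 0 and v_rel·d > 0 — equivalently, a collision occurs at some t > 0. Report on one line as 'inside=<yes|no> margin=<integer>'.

d = (4, 14),  |d|² = 212;  R = 7+6 = 13,  c = 212−13² = 43
v_rel = (-3, 7),  |v_rel|² = 58;  v_rel·d = (-3)·(4) + (7)·(14) = 86
58·t² − 172·t + 43 = 0  ⇒  m = 86² − 58·43 = 4902
m = 4902 > 0,  v_rel·d = 86 > 0  ⇒  inside

inside=yes margin=4902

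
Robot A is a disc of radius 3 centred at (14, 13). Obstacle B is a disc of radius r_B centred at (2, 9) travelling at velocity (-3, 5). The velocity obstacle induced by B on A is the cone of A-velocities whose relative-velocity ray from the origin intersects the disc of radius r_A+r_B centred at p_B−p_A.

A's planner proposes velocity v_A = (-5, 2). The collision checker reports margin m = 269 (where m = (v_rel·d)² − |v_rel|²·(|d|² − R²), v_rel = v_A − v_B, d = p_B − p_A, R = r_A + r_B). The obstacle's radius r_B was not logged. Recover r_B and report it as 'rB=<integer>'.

m = 269
d = (-12, -4);  v_rel = (-2, -3),  |v_rel|² = 13
v_rel×d = (-2)·(-4) − (-3)·(-12) = -28
since m = R²·13 − (-28)²:  R² = (784 + 269) / 13 = 81
R = √81 = 9  ⇒  r_B = 9 − 3 = 6

rB=6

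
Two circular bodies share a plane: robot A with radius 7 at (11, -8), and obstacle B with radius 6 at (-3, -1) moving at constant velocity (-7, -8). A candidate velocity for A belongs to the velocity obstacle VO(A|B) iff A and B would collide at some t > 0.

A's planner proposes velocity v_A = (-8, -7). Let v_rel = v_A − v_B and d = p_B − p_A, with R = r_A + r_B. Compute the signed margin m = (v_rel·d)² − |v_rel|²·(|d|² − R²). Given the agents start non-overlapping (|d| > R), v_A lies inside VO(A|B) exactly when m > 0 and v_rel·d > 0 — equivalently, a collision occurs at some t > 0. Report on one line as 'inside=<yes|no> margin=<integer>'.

d = (-14, 7),  |d|² = 245;  R = 7+6 = 13,  c = 245−13² = 76
v_rel = (-1, 1),  |v_rel|² = 2;  v_rel·d = (-1)·(-14) + (1)·(7) = 21
2·t² − 42·t + 76 = 0  ⇒  m = 21² − 2·76 = 289
m = 289 > 0,  v_rel·d = 21 > 0  ⇒  inside

inside=yes margin=289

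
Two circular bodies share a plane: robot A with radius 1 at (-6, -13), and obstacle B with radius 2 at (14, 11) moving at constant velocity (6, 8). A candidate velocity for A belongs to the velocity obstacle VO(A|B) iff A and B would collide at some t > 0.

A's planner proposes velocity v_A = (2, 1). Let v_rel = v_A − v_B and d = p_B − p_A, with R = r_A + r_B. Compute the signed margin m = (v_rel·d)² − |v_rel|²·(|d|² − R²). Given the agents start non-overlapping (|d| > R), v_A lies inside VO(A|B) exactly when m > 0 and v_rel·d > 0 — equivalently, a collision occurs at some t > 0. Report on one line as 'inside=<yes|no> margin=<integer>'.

d = (20, 24),  |d|² = 976;  R = 1+2 = 3,  c = 976−3² = 967
v_rel = (-4, -7),  |v_rel|² = 65;  v_rel·d = (-4)·(20) + (-7)·(24) = -248
65·t² + 496·t + 967 = 0  ⇒  m = (-248)² − 65·967 = -1351
m = -1351 < 0,  v_rel·d = -248 < 0  ⇒  outside

inside=no margin=-1351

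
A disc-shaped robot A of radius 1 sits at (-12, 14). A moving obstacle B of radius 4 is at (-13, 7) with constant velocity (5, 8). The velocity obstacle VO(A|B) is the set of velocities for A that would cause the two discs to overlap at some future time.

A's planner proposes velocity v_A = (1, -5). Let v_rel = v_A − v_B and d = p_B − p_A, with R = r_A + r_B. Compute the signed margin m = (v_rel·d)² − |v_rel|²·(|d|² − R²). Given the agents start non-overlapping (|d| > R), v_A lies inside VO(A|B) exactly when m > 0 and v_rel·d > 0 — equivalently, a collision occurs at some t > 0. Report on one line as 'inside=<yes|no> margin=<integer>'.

d = (-1, -7),  |d|² = 50;  R = 1+4 = 5,  c = 50−5² = 25
v_rel = (-4, -13),  |v_rel|² = 185;  v_rel·d = (-4)·(-1) + (-13)·(-7) = 95
185·t² − 190·t + 25 = 0  ⇒  m = 95² − 185·25 = 4400
m = 4400 > 0,  v_rel·d = 95 > 0  ⇒  inside

inside=yes margin=4400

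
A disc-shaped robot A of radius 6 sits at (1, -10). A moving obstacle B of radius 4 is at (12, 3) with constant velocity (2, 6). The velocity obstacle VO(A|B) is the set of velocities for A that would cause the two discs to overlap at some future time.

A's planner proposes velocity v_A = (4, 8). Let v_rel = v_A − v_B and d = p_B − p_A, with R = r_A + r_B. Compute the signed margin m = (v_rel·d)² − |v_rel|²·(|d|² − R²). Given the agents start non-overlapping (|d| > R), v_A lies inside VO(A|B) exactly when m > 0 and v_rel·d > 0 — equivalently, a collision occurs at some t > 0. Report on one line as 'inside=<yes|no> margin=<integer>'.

d = (11, 13),  |d|² = 290;  R = 6+4 = 10,  c = 290−10² = 190
v_rel = (2, 2),  |v_rel|² = 8;  v_rel·d = (2)·(11) + (2)·(13) = 48
8·t² − 96·t + 190 = 0  ⇒  m = 48² − 8·190 = 784
m = 784 > 0,  v_rel·d = 48 > 0  ⇒  inside

inside=yes margin=784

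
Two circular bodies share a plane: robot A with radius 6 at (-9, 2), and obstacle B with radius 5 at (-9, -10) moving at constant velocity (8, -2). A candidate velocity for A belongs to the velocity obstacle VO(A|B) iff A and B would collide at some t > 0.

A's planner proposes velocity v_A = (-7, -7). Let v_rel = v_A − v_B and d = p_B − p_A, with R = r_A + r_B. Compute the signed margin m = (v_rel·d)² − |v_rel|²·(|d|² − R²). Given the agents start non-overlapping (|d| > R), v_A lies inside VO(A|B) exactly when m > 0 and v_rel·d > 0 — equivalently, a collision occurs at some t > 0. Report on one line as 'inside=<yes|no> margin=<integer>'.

d = (0, -12),  |d|² = 144;  R = 6+5 = 11,  c = 144−11² = 23
v_rel = (-15, -5),  |v_rel|² = 250;  v_rel·d = (-15)·(0) + (-5)·(-12) = 60
250·t² − 120·t + 23 = 0  ⇒  m = 60² − 250·23 = -2150
m = -2150 < 0,  v_rel·d = 60 > 0  ⇒  outside

inside=no margin=-2150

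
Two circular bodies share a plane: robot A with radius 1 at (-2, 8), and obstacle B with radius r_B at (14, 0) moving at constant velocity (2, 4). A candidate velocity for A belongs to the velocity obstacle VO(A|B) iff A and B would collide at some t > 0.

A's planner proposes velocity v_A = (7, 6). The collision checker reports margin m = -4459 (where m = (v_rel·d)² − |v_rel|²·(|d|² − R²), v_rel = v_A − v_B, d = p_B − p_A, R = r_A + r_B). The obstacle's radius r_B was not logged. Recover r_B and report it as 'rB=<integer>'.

m = -4459
d = (16, -8);  v_rel = (5, 2),  |v_rel|² = 29
v_rel×d = (5)·(-8) − (2)·(16) = -72
since m = R²·29 − (-72)²:  R² = (5184 + -4459) / 29 = 25
R = √25 = 5  ⇒  r_B = 5 − 1 = 4

rB=4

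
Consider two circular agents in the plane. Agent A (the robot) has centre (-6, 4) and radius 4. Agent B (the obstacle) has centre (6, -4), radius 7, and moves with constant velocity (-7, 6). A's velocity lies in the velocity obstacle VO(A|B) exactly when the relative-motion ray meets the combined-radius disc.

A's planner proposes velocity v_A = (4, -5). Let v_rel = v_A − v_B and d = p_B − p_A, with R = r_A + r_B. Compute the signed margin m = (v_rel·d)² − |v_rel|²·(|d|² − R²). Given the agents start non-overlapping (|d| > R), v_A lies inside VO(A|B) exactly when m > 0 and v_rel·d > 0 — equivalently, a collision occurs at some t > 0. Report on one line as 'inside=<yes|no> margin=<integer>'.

d = (12, -8),  |d|² = 208;  R = 4+7 = 11,  c = 208−11² = 87
v_rel = (11, -11),  |v_rel|² = 242;  v_rel·d = (11)·(12) + (-11)·(-8) = 220
242·t² − 440·t + 87 = 0  ⇒  m = 220² − 242·87 = 27346
m = 27346 > 0,  v_rel·d = 220 > 0  ⇒  inside

inside=yes margin=27346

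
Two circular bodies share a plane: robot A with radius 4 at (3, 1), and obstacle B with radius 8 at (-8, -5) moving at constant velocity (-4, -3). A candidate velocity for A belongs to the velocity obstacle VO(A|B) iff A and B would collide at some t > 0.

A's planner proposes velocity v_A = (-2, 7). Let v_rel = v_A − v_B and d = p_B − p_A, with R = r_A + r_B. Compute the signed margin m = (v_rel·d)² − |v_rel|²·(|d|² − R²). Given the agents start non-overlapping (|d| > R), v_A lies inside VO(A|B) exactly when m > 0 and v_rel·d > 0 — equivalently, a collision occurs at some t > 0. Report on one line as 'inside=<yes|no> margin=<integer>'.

d = (-11, -6),  |d|² = 157;  R = 4+8 = 12,  c = 157−12² = 13
v_rel = (2, 10),  |v_rel|² = 104;  v_rel·d = (2)·(-11) + (10)·(-6) = -82
104·t² + 164·t + 13 = 0  ⇒  m = (-82)² − 104·13 = 5372
m = 5372 > 0,  v_rel·d = -82 < 0  ⇒  outside

inside=no margin=5372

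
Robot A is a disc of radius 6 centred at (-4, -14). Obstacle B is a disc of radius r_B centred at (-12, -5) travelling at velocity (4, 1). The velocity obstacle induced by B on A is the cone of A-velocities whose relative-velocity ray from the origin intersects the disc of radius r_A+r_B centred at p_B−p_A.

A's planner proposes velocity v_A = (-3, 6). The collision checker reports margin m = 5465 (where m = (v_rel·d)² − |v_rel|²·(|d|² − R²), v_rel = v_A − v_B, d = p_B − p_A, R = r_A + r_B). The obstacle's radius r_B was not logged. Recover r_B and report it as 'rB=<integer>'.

m = 5465
d = (-8, 9);  v_rel = (-7, 5),  |v_rel|² = 74
v_rel×d = (-7)·(9) − (5)·(-8) = -23
since m = R²·74 − (-23)²:  R² = (529 + 5465) / 74 = 81
R = √81 = 9  ⇒  r_B = 9 − 6 = 3

rB=3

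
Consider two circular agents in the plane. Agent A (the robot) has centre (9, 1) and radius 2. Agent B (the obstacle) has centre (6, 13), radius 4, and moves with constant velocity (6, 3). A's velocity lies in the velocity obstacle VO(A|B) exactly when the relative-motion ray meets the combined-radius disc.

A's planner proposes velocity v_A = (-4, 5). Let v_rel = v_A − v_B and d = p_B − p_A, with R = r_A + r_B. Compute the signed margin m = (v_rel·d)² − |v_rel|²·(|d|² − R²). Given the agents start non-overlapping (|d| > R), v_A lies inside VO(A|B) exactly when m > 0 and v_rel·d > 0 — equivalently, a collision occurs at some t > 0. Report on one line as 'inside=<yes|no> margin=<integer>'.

d = (-3, 12),  |d|² = 153;  R = 2+4 = 6,  c = 153−6² = 117
v_rel = (-10, 2),  |v_rel|² = 104;  v_rel·d = (-10)·(-3) + (2)·(12) = 54
104·t² − 108·t + 117 = 0  ⇒  m = 54² − 104·117 = -9252
m = -9252 < 0,  v_rel·d = 54 > 0  ⇒  outside

inside=no margin=-9252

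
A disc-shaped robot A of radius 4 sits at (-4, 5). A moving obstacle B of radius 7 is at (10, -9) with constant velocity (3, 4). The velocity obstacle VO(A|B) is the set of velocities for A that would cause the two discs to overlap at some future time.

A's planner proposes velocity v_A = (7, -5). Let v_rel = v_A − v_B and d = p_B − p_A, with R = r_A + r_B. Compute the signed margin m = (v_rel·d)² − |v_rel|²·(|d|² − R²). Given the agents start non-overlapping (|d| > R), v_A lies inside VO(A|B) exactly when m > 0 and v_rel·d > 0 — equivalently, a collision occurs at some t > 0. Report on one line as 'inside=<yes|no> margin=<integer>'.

d = (14, -14),  |d|² = 392;  R = 4+7 = 11,  c = 392−11² = 271
v_rel = (4, -9),  |v_rel|² = 97;  v_rel·d = (4)·(14) + (-9)·(-14) = 182
97·t² − 364·t + 271 = 0  ⇒  m = 182² − 97·271 = 6837
m = 6837 > 0,  v_rel·d = 182 > 0  ⇒  inside

inside=yes margin=6837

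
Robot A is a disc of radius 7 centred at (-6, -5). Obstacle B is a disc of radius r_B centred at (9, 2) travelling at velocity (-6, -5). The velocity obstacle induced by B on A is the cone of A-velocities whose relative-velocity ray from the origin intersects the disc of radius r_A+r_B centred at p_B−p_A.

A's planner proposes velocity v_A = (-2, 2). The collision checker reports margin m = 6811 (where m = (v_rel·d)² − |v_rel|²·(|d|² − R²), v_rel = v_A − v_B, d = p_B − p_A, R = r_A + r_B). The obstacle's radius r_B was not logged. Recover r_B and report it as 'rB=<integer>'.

m = 6811
d = (15, 7);  v_rel = (4, 7),  |v_rel|² = 65
v_rel×d = (4)·(7) − (7)·(15) = -77
since m = R²·65 − (-77)²:  R² = (5929 + 6811) / 65 = 196
R = √196 = 14  ⇒  r_B = 14 − 7 = 7

rB=7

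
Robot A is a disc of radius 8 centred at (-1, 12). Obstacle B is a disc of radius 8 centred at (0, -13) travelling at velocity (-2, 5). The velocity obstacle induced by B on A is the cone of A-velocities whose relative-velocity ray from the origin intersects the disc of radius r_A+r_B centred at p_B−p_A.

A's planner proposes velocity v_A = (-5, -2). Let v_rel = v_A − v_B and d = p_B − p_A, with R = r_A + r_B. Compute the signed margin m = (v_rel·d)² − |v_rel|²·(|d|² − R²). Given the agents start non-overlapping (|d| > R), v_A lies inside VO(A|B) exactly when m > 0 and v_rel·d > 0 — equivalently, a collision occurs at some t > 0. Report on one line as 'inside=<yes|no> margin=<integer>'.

d = (1, -25),  |d|² = 626;  R = 8+8 = 16,  c = 626−16² = 370
v_rel = (-3, -7),  |v_rel|² = 58;  v_rel·d = (-3)·(1) + (-7)·(-25) = 172
58·t² − 344·t + 370 = 0  ⇒  m = 172² − 58·370 = 8124
m = 8124 > 0,  v_rel·d = 172 > 0  ⇒  inside

inside=yes margin=8124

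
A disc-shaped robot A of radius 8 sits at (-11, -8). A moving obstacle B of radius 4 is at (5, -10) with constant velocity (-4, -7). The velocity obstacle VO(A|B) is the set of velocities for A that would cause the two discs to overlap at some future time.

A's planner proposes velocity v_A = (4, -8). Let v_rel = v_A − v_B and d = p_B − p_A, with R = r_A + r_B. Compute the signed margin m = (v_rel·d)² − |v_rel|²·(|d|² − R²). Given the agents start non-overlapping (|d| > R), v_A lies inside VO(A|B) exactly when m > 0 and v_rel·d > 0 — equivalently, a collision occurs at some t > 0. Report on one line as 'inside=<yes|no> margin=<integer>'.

d = (16, -2),  |d|² = 260;  R = 8+4 = 12,  c = 260−12² = 116
v_rel = (8, -1),  |v_rel|² = 65;  v_rel·d = (8)·(16) + (-1)·(-2) = 130
65·t² − 260·t + 116 = 0  ⇒  m = 130² − 65·116 = 9360
m = 9360 > 0,  v_rel·d = 130 > 0  ⇒  inside

inside=yes margin=9360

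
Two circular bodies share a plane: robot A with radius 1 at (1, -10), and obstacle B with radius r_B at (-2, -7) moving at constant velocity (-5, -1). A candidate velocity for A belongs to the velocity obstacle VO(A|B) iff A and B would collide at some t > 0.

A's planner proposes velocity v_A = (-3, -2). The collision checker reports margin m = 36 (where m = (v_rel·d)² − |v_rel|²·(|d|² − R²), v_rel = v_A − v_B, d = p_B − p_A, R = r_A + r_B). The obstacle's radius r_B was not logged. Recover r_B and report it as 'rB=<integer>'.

m = 36
d = (-3, 3);  v_rel = (2, -1),  |v_rel|² = 5
v_rel×d = (2)·(3) − (-1)·(-3) = 3
since m = R²·5 − 3²:  R² = (9 + 36) / 5 = 9
R = √9 = 3  ⇒  r_B = 3 − 1 = 2

rB=2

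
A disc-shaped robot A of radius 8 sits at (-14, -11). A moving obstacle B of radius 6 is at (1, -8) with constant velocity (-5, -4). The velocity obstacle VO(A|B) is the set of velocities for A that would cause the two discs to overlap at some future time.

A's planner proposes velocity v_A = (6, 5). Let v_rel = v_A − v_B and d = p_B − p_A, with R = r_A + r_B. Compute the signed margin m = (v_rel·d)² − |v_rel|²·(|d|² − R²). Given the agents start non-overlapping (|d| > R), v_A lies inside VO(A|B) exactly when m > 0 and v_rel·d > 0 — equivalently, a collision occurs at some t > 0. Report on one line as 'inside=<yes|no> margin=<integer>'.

d = (15, 3),  |d|² = 234;  R = 8+6 = 14,  c = 234−14² = 38
v_rel = (11, 9),  |v_rel|² = 202;  v_rel·d = (11)·(15) + (9)·(3) = 192
202·t² − 384·t + 38 = 0  ⇒  m = 192² − 202·38 = 29188
m = 29188 > 0,  v_rel·d = 192 > 0  ⇒  inside

inside=yes margin=29188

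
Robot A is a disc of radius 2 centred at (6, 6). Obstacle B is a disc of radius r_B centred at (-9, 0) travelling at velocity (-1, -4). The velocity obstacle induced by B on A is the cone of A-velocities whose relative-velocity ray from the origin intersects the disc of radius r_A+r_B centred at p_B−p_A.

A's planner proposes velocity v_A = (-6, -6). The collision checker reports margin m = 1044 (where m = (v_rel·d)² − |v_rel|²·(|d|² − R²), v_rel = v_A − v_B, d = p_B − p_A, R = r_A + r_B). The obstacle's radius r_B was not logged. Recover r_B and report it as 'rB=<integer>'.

m = 1044
d = (-15, -6);  v_rel = (-5, -2),  |v_rel|² = 29
v_rel×d = (-5)·(-6) − (-2)·(-15) = 0
since m = R²·29 − 0²:  R² = (0 + 1044) / 29 = 36
R = √36 = 6  ⇒  r_B = 6 − 2 = 4

rB=4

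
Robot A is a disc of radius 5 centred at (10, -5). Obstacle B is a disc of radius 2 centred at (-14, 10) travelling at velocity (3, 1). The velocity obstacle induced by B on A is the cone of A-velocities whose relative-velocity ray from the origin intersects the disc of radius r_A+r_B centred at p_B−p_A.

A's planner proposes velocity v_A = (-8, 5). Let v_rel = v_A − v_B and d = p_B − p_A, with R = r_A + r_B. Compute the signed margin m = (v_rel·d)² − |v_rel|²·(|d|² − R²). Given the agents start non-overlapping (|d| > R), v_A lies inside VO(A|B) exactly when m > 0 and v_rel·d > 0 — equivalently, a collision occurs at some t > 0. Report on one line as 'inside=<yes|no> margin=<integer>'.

d = (-24, 15),  |d|² = 801;  R = 5+2 = 7,  c = 801−7² = 752
v_rel = (-11, 4),  |v_rel|² = 137;  v_rel·d = (-11)·(-24) + (4)·(15) = 324
137·t² − 648·t + 752 = 0  ⇒  m = 324² − 137·752 = 1952
m = 1952 > 0,  v_rel·d = 324 > 0  ⇒  inside

inside=yes margin=1952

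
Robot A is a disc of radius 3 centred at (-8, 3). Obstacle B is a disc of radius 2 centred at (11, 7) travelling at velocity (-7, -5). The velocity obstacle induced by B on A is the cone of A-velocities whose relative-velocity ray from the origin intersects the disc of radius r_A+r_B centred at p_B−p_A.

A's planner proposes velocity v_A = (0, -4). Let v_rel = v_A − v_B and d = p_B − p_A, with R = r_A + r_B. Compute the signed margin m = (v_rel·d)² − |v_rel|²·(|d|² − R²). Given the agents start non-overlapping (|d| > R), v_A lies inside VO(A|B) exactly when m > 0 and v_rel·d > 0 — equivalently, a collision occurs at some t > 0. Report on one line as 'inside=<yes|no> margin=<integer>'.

d = (19, 4),  |d|² = 377;  R = 3+2 = 5,  c = 377−5² = 352
v_rel = (7, 1),  |v_rel|² = 50;  v_rel·d = (7)·(19) + (1)·(4) = 137
50·t² − 274·t + 352 = 0  ⇒  m = 137² − 50·352 = 1169
m = 1169 > 0,  v_rel·d = 137 > 0  ⇒  inside

inside=yes margin=1169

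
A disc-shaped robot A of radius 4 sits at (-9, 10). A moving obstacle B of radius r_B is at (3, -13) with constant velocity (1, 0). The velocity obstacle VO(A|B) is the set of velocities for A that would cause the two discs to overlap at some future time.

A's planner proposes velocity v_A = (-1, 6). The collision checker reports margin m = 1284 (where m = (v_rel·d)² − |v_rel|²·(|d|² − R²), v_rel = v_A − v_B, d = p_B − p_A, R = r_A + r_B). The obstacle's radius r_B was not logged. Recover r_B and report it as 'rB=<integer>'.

m = 1284
d = (12, -23);  v_rel = (-2, 6),  |v_rel|² = 40
v_rel×d = (-2)·(-23) − (6)·(12) = -26
since m = R²·40 − (-26)²:  R² = (676 + 1284) / 40 = 49
R = √49 = 7  ⇒  r_B = 7 − 4 = 3

rB=3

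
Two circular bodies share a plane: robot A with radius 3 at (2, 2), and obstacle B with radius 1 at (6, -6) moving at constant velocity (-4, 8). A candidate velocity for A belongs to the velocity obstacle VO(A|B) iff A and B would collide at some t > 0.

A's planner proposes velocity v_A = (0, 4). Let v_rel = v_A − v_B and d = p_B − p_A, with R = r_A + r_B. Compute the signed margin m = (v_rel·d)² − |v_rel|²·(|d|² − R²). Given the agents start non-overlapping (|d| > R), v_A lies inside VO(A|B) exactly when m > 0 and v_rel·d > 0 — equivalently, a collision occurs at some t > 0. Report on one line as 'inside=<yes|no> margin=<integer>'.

d = (4, -8),  |d|² = 80;  R = 3+1 = 4,  c = 80−4² = 64
v_rel = (4, -4),  |v_rel|² = 32;  v_rel·d = (4)·(4) + (-4)·(-8) = 48
32·t² − 96·t + 64 = 0  ⇒  m = 48² − 32·64 = 256
m = 256 > 0,  v_rel·d = 48 > 0  ⇒  inside

inside=yes margin=256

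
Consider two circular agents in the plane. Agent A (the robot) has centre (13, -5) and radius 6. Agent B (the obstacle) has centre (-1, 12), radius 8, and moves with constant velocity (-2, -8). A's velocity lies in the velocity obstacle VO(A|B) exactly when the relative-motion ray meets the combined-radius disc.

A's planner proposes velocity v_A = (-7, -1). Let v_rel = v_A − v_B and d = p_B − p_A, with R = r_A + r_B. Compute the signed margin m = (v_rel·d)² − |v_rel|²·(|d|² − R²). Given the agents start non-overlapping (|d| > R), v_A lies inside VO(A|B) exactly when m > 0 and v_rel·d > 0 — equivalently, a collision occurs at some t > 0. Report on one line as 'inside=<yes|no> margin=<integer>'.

d = (-14, 17),  |d|² = 485;  R = 6+8 = 14,  c = 485−14² = 289
v_rel = (-5, 7),  |v_rel|² = 74;  v_rel·d = (-5)·(-14) + (7)·(17) = 189
74·t² − 378·t + 289 = 0  ⇒  m = 189² − 74·289 = 14335
m = 14335 > 0,  v_rel·d = 189 > 0  ⇒  inside

inside=yes margin=14335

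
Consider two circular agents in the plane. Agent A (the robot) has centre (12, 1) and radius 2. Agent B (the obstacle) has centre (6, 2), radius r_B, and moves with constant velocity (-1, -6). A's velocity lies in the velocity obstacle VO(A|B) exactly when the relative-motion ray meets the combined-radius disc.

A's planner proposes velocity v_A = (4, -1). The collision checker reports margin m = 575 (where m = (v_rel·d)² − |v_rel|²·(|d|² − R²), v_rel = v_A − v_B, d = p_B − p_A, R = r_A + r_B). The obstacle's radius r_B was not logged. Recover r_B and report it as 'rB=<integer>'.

m = 575
d = (-6, 1);  v_rel = (5, 5),  |v_rel|² = 50
v_rel×d = (5)·(1) − (5)·(-6) = 35
since m = R²·50 − 35²:  R² = (1225 + 575) / 50 = 36
R = √36 = 6  ⇒  r_B = 6 − 2 = 4

rB=4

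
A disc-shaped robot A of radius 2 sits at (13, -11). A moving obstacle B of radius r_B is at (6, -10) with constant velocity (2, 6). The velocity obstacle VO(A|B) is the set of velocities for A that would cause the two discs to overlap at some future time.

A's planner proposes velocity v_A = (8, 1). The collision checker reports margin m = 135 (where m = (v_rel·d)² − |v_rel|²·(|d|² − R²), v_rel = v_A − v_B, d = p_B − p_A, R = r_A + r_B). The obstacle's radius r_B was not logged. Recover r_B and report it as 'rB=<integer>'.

m = 135
d = (-7, 1);  v_rel = (6, -5),  |v_rel|² = 61
v_rel×d = (6)·(1) − (-5)·(-7) = -29
since m = R²·61 − (-29)²:  R² = (841 + 135) / 61 = 16
R = √16 = 4  ⇒  r_B = 4 − 2 = 2

rB=2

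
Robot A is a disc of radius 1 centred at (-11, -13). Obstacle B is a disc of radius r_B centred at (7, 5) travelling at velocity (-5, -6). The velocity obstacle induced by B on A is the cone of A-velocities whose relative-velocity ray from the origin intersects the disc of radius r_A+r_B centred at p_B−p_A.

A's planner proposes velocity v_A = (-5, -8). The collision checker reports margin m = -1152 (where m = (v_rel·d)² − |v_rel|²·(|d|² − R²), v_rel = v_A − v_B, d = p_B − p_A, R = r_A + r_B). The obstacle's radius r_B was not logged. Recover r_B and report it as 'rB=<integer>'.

m = -1152
d = (18, 18);  v_rel = (0, -2),  |v_rel|² = 4
v_rel×d = (0)·(18) − (-2)·(18) = 36
since m = R²·4 − 36²:  R² = (1296 + -1152) / 4 = 36
R = √36 = 6  ⇒  r_B = 6 − 1 = 5

rB=5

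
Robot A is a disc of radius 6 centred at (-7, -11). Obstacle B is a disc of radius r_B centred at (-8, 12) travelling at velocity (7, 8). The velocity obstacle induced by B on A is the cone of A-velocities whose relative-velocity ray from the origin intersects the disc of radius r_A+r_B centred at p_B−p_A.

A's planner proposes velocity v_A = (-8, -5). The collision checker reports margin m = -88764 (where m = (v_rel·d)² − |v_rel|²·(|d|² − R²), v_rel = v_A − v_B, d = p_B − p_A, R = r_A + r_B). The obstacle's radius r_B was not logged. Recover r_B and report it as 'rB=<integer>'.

m = -88764
d = (-1, 23);  v_rel = (-15, -13),  |v_rel|² = 394
v_rel×d = (-15)·(23) − (-13)·(-1) = -358
since m = R²·394 − (-358)²:  R² = (128164 + -88764) / 394 = 100
R = √100 = 10  ⇒  r_B = 10 − 6 = 4

rB=4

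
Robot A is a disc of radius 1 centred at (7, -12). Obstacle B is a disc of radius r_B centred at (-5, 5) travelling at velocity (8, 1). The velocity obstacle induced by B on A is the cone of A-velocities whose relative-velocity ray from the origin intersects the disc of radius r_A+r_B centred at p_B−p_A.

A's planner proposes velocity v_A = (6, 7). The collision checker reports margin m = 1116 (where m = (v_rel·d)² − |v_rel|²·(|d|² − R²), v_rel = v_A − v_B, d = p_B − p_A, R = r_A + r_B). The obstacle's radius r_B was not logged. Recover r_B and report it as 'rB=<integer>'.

m = 1116
d = (-12, 17);  v_rel = (-2, 6),  |v_rel|² = 40
v_rel×d = (-2)·(17) − (6)·(-12) = 38
since m = R²·40 − 38²:  R² = (1444 + 1116) / 40 = 64
R = √64 = 8  ⇒  r_B = 8 − 1 = 7

rB=7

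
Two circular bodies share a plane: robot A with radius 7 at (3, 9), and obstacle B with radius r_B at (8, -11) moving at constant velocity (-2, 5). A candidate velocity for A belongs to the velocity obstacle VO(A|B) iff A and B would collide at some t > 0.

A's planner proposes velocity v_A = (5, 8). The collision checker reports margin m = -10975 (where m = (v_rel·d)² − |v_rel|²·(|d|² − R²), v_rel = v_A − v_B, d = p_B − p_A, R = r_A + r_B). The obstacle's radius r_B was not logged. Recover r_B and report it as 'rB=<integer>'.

m = -10975
d = (5, -20);  v_rel = (7, 3),  |v_rel|² = 58
v_rel×d = (7)·(-20) − (3)·(5) = -155
since m = R²·58 − (-155)²:  R² = (24025 + -10975) / 58 = 225
R = √225 = 15  ⇒  r_B = 15 − 7 = 8

rB=8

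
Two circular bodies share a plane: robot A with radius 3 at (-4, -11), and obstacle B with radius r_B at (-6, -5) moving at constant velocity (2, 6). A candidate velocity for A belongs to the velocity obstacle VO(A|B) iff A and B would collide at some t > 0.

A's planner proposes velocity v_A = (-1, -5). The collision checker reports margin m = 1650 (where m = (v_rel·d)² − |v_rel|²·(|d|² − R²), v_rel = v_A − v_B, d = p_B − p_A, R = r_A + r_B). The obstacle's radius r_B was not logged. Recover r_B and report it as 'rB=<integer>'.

m = 1650
d = (-2, 6);  v_rel = (-3, -11),  |v_rel|² = 130
v_rel×d = (-3)·(6) − (-11)·(-2) = -40
since m = R²·130 − (-40)²:  R² = (1600 + 1650) / 130 = 25
R = √25 = 5  ⇒  r_B = 5 − 3 = 2

rB=2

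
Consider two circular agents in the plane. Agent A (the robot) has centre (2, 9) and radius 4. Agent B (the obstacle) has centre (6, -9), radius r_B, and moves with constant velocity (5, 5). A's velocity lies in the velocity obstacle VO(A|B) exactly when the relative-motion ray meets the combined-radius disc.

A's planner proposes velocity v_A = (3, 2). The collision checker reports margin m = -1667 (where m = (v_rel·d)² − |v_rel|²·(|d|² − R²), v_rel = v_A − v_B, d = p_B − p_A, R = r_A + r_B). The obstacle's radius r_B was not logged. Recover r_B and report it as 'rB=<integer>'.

m = -1667
d = (4, -18);  v_rel = (-2, -3),  |v_rel|² = 13
v_rel×d = (-2)·(-18) − (-3)·(4) = 48
since m = R²·13 − 48²:  R² = (2304 + -1667) / 13 = 49
R = √49 = 7  ⇒  r_B = 7 − 4 = 3

rB=3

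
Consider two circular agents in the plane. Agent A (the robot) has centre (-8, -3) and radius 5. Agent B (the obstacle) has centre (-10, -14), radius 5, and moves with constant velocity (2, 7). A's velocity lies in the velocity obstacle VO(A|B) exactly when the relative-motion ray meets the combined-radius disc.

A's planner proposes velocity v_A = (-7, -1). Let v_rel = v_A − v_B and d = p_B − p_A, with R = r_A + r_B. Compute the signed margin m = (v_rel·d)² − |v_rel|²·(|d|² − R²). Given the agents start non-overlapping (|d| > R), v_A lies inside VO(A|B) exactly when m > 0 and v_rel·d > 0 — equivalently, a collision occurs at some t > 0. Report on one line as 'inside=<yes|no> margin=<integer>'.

d = (-2, -11),  |d|² = 125;  R = 5+5 = 10,  c = 125−10² = 25
v_rel = (-9, -8),  |v_rel|² = 145;  v_rel·d = (-9)·(-2) + (-8)·(-11) = 106
145·t² − 212·t + 25 = 0  ⇒  m = 106² − 145·25 = 7611
m = 7611 > 0,  v_rel·d = 106 > 0  ⇒  inside

inside=yes margin=7611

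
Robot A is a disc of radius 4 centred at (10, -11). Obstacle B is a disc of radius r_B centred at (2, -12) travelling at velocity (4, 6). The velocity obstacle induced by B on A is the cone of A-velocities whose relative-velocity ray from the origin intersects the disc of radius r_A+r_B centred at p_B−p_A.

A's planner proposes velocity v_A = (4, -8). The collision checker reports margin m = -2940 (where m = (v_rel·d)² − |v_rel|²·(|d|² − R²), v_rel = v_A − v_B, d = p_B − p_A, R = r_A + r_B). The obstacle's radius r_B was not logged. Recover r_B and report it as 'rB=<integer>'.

m = -2940
d = (-8, -1);  v_rel = (0, -14),  |v_rel|² = 196
v_rel×d = (0)·(-1) − (-14)·(-8) = -112
since m = R²·196 − (-112)²:  R² = (12544 + -2940) / 196 = 49
R = √49 = 7  ⇒  r_B = 7 − 4 = 3

rB=3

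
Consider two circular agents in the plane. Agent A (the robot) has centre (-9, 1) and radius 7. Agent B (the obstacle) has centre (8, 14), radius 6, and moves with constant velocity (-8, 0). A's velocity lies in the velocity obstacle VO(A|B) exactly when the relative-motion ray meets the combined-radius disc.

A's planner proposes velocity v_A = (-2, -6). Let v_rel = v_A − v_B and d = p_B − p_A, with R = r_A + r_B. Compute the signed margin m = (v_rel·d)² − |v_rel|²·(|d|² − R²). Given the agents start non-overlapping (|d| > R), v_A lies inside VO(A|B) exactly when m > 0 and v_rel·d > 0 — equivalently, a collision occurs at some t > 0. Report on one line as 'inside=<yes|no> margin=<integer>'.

d = (17, 13),  |d|² = 458;  R = 7+6 = 13,  c = 458−13² = 289
v_rel = (6, -6),  |v_rel|² = 72;  v_rel·d = (6)·(17) + (-6)·(13) = 24
72·t² − 48·t + 289 = 0  ⇒  m = 24² − 72·289 = -20232
m = -20232 < 0,  v_rel·d = 24 > 0  ⇒  outside

inside=no margin=-20232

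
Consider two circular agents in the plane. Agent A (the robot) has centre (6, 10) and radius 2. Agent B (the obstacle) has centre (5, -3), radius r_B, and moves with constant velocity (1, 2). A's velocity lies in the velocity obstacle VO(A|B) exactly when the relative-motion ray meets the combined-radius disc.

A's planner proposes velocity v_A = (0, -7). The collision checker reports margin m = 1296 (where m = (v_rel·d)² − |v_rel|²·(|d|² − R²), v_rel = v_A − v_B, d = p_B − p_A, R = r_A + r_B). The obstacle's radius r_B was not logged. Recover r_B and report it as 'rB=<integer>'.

m = 1296
d = (-1, -13);  v_rel = (-1, -9),  |v_rel|² = 82
v_rel×d = (-1)·(-13) − (-9)·(-1) = 4
since m = R²·82 − 4²:  R² = (16 + 1296) / 82 = 16
R = √16 = 4  ⇒  r_B = 4 − 2 = 2

rB=2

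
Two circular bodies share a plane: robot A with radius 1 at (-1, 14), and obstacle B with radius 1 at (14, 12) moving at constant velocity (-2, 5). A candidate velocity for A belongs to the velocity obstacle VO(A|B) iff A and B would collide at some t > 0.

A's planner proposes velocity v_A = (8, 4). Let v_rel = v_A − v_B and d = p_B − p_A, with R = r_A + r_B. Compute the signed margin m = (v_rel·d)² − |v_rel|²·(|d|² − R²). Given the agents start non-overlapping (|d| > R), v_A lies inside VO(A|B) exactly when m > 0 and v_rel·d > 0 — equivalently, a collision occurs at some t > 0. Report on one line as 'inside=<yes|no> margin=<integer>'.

d = (15, -2),  |d|² = 229;  R = 1+1 = 2,  c = 229−2² = 225
v_rel = (10, -1),  |v_rel|² = 101;  v_rel·d = (10)·(15) + (-1)·(-2) = 152
101·t² − 304·t + 225 = 0  ⇒  m = 152² − 101·225 = 379
m = 379 > 0,  v_rel·d = 152 > 0  ⇒  inside

inside=yes margin=379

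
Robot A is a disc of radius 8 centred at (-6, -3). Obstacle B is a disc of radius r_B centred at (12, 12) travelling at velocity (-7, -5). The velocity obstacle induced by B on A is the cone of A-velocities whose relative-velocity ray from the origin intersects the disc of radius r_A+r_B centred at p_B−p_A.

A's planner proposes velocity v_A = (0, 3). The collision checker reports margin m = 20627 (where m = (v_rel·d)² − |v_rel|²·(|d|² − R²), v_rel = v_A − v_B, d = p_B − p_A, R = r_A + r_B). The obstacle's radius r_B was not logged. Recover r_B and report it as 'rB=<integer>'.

m = 20627
d = (18, 15);  v_rel = (7, 8),  |v_rel|² = 113
v_rel×d = (7)·(15) − (8)·(18) = -39
since m = R²·113 − (-39)²:  R² = (1521 + 20627) / 113 = 196
R = √196 = 14  ⇒  r_B = 14 − 8 = 6

rB=6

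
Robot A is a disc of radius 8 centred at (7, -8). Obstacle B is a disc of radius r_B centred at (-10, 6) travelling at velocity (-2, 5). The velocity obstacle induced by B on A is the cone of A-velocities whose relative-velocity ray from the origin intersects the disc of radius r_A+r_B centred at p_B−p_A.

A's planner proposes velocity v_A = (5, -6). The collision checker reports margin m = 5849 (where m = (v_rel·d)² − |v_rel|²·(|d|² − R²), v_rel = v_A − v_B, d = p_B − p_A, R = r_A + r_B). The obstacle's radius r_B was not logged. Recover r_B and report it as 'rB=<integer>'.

m = 5849
d = (-17, 14);  v_rel = (7, -11),  |v_rel|² = 170
v_rel×d = (7)·(14) − (-11)·(-17) = -89
since m = R²·170 − (-89)²:  R² = (7921 + 5849) / 170 = 81
R = √81 = 9  ⇒  r_B = 9 − 8 = 1

rB=1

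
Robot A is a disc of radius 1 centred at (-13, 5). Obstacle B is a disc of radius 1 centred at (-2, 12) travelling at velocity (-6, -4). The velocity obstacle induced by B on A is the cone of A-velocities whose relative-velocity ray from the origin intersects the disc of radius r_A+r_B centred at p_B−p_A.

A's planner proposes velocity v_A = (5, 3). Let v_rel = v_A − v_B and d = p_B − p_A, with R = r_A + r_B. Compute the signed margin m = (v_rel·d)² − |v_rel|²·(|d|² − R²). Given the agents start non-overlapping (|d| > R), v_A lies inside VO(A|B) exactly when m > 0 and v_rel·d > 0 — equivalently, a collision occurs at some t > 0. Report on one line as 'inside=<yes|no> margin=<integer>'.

d = (11, 7),  |d|² = 170;  R = 1+1 = 2,  c = 170−2² = 166
v_rel = (11, 7),  |v_rel|² = 170;  v_rel·d = (11)·(11) + (7)·(7) = 170
170·t² − 340·t + 166 = 0  ⇒  m = 170² − 170·166 = 680
m = 680 > 0,  v_rel·d = 170 > 0  ⇒  inside

inside=yes margin=680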